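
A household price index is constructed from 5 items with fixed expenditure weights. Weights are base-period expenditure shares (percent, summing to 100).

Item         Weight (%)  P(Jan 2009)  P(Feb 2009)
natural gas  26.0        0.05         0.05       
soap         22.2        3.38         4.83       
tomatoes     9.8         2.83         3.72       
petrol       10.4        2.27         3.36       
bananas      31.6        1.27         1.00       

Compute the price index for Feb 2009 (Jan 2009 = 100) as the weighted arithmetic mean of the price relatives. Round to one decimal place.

natural gas: 26.0 × (0.05/0.05) = 26.0 × 1.000000 = 26.0000
soap: 22.2 × (4.83/3.38) = 22.2 × 1.428994 = 31.7237
tomatoes: 9.8 × (3.72/2.83) = 9.8 × 1.314488 = 12.8820
petrol: 10.4 × (3.36/2.27) = 10.4 × 1.480176 = 15.3938
bananas: 31.6 × (1.00/1.27) = 31.6 × 0.787402 = 24.8819
Index = Σ wᵢ·(p₁ᵢ/p₀ᵢ) = 26.0000 + 31.7237 + 12.8820 + 15.3938 + 24.8819 = 110.8814

110.9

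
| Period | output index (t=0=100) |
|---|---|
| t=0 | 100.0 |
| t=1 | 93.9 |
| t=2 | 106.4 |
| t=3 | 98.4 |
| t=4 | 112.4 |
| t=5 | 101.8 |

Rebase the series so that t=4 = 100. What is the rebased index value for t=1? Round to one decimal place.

Rebased(t=1) = 93.9 / 112.4 × 100 = 83.5409

83.5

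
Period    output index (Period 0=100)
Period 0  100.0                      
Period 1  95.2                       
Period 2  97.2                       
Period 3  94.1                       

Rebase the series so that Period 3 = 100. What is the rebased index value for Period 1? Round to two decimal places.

Rebased(Period 1) = 95.2 / 94.1 × 100 = 101.1690

101.17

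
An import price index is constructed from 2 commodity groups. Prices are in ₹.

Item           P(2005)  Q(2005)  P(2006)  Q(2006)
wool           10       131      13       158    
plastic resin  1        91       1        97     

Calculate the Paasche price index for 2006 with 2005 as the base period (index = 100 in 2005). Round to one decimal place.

Paasche price index uses current-period quantities as weights.
ΣP(2006)·Q(2006) = 13×158 + 1×97 = 2054 + 97 = 2151
ΣP(2005)·Q(2006) = 10×158 + 1×97 = 1580 + 97 = 1677
Index = 2151 / 1677 × 100 = 128.2648

128.3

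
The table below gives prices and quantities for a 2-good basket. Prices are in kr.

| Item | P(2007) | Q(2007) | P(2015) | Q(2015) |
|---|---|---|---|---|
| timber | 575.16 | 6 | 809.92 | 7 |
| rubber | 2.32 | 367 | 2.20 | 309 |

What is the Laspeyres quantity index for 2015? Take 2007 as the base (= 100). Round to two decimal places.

110.24

Laspeyres quantity index uses base-period prices as weights.
ΣP(2007)·Q(2015) = 575.16×7 + 2.32×309 = 4026.12 + 716.88 = 4743
ΣP(2007)·Q(2007) = 575.16×6 + 2.32×367 = 3450.96 + 851.44 = 4302.4
Index = 4743 / 4302.4 × 100 = 110.2408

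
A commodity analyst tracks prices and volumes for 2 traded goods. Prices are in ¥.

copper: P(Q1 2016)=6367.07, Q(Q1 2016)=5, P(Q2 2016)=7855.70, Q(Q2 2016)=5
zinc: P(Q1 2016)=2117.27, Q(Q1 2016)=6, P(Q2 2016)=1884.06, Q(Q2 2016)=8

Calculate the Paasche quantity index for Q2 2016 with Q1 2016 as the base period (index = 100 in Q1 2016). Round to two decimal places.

107.45

Paasche quantity index uses current-period prices as weights.
ΣP(Q2 2016)·Q(Q2 2016) = 7855.70×5 + 1884.06×8 = 39278.5 + 15072.48 = 54350.98
ΣP(Q2 2016)·Q(Q1 2016) = 7855.70×5 + 1884.06×6 = 39278.5 + 11304.36 = 50582.86
Index = 54350.98 / 50582.86 × 100 = 107.4494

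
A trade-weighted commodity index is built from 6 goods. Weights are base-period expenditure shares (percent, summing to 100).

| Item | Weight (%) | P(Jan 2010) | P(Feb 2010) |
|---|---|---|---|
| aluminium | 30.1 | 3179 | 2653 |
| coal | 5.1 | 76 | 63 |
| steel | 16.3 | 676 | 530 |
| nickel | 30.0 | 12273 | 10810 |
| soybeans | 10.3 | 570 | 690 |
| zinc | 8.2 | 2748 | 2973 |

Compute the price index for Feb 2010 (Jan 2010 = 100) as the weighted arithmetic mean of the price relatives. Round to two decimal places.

aluminium: 30.1 × (2653/3179) = 30.1 × 0.834539 = 25.1196
coal: 5.1 × (63/76) = 5.1 × 0.828947 = 4.2276
steel: 16.3 × (530/676) = 16.3 × 0.784024 = 12.7796
nickel: 30.0 × (10810/12273) = 30.0 × 0.880795 = 26.4239
soybeans: 10.3 × (690/570) = 10.3 × 1.210526 = 12.4684
zinc: 8.2 × (2973/2748) = 8.2 × 1.081878 = 8.8714
Index = Σ wᵢ·(p₁ᵢ/p₀ᵢ) = 25.1196 + 4.2276 + 12.7796 + 26.4239 + 12.4684 + 8.8714 = 89.8905

89.89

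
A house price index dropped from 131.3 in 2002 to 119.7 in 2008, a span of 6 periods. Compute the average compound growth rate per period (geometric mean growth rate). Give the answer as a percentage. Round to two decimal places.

-1.53%

Growth factor = (119.7/131.3)^(1/6) = (0.911653)^(1/6) = 0.984702
Growth rate = 0.984702 − 1 = -0.015298 = -1.5298%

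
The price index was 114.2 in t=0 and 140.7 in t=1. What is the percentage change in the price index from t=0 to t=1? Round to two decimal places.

23.20%

Change = (140.7 − 114.2) / 114.2 × 100
       = 26.5 / 114.2 × 100 = 23.2049%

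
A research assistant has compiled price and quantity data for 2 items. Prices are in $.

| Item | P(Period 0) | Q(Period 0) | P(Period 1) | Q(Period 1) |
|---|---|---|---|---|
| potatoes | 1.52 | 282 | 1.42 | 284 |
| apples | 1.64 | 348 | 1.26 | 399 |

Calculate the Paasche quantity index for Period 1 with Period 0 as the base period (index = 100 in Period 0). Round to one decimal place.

Paasche quantity index uses current-period prices as weights.
ΣP(Period 1)·Q(Period 1) = 1.42×284 + 1.26×399 = 403.28 + 502.74 = 906.02
ΣP(Period 1)·Q(Period 0) = 1.42×282 + 1.26×348 = 400.44 + 438.48 = 838.92
Index = 906.02 / 838.92 × 100 = 107.9984

108.0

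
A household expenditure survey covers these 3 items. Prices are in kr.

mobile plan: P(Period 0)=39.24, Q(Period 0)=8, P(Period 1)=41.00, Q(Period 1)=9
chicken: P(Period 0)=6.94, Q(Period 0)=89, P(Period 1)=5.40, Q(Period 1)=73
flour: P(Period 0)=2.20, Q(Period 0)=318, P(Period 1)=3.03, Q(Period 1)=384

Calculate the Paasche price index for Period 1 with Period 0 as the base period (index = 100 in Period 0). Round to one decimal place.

113.0

Paasche price index uses current-period quantities as weights.
ΣP(Period 1)·Q(Period 1) = 41.00×9 + 5.40×73 + 3.03×384 = 369 + 394.2 + 1163.52 = 1926.72
ΣP(Period 0)·Q(Period 1) = 39.24×9 + 6.94×73 + 2.20×384 = 353.16 + 506.62 + 844.8 = 1704.58
Index = 1926.72 / 1704.58 × 100 = 113.0319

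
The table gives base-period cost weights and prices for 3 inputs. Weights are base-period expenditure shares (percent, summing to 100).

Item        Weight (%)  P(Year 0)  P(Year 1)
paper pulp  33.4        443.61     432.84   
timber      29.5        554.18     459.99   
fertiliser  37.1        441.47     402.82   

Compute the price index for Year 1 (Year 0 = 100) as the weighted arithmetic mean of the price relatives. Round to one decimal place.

90.9

paper pulp: 33.4 × (432.84/443.61) = 33.4 × 0.975722 = 32.5891
timber: 29.5 × (459.99/554.18) = 29.5 × 0.830037 = 24.4861
fertiliser: 37.1 × (402.82/441.47) = 37.1 × 0.912452 = 33.8520
Index = Σ wᵢ·(p₁ᵢ/p₀ᵢ) = 32.5891 + 24.4861 + 33.8520 = 90.9272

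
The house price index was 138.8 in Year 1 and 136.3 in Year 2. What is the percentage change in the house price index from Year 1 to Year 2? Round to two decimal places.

-1.80%

Change = (136.3 − 138.8) / 138.8 × 100
       = -2.5 / 138.8 × 100 = -1.8012%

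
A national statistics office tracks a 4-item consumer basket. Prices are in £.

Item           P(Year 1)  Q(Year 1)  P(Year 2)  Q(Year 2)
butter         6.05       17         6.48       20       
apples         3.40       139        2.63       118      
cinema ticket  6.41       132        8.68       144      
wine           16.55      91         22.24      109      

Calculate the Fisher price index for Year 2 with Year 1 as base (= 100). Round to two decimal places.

Laspeyres component (base-period weights):
ΣP(Year 2)Q(Year 1) = 6.48×17 + 2.63×139 + 8.68×132 + 22.24×91 = 110.16 + 365.57 + 1145.76 + 2023.84 = 3645.33
ΣP(Year 1)Q(Year 1) = 6.05×17 + 3.40×139 + 6.41×132 + 16.55×91 = 102.85 + 472.6 + 846.12 + 1506.05 = 2927.62
L = 3645.33 / 2927.62 × 100 = 124.5151
Paasche component (current-period weights):
ΣP(Year 2)Q(Year 2) = 6.48×20 + 2.63×118 + 8.68×144 + 22.24×109 = 129.6 + 310.34 + 1249.92 + 2424.16 = 4114.02
ΣP(Year 1)Q(Year 2) = 6.05×20 + 3.40×118 + 6.41×144 + 16.55×109 = 121 + 401.2 + 923.04 + 1803.95 = 3249.19
P = 4114.02 / 3249.19 × 100 = 126.6168
Fisher = √(L × P) = √(124.5151 × 126.6168) = 125.5616

125.56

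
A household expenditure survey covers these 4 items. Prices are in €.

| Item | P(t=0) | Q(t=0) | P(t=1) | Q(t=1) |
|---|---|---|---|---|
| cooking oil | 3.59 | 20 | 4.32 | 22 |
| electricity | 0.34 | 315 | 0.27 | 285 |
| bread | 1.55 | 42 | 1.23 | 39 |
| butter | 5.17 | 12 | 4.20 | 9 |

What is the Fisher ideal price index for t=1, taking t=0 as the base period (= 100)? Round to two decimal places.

Laspeyres component (base-period weights):
ΣP(t=1)Q(t=0) = 4.32×20 + 0.27×315 + 1.23×42 + 4.20×12 = 86.4 + 85.05 + 51.66 + 50.4 = 273.51
ΣP(t=0)Q(t=0) = 3.59×20 + 0.34×315 + 1.55×42 + 5.17×12 = 71.8 + 107.1 + 65.1 + 62.04 = 306.04
L = 273.51 / 306.04 × 100 = 89.3707
Paasche component (current-period weights):
ΣP(t=1)Q(t=1) = 4.32×22 + 0.27×285 + 1.23×39 + 4.20×9 = 95.04 + 76.95 + 47.97 + 37.8 = 257.76
ΣP(t=0)Q(t=1) = 3.59×22 + 0.34×285 + 1.55×39 + 5.17×9 = 78.98 + 96.9 + 60.45 + 46.53 = 282.86
P = 257.76 / 282.86 × 100 = 91.1264
Fisher = √(L × P) = √(89.3707 × 91.1264) = 90.2442

90.24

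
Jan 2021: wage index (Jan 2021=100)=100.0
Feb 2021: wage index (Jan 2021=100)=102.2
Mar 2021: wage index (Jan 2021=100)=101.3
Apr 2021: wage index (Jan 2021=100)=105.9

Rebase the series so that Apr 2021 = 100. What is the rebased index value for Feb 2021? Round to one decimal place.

Rebased(Feb 2021) = 102.2 / 105.9 × 100 = 96.5061

96.5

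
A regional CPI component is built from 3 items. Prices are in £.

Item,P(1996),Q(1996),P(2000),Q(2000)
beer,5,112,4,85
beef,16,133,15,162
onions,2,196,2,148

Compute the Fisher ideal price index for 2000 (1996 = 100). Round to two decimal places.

92.29

Laspeyres component (base-period weights):
ΣP(2000)Q(1996) = 4×112 + 15×133 + 2×196 = 448 + 1995 + 392 = 2835
ΣP(1996)Q(1996) = 5×112 + 16×133 + 2×196 = 560 + 2128 + 392 = 3080
L = 2835 / 3080 × 100 = 92.0455
Paasche component (current-period weights):
ΣP(2000)Q(2000) = 4×85 + 15×162 + 2×148 = 340 + 2430 + 296 = 3066
ΣP(1996)Q(2000) = 5×85 + 16×162 + 2×148 = 425 + 2592 + 296 = 3313
P = 3066 / 3313 × 100 = 92.5445
Fisher = √(L × P) = √(92.0455 × 92.5445) = 92.2947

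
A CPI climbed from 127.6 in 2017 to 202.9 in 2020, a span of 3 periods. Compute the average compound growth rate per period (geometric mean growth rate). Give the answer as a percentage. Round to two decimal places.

Growth factor = (202.9/127.6)^(1/3) = (1.590125)^(1/3) = 1.167196
Growth rate = 1.167196 − 1 = 0.167196 = 16.7196%

16.72%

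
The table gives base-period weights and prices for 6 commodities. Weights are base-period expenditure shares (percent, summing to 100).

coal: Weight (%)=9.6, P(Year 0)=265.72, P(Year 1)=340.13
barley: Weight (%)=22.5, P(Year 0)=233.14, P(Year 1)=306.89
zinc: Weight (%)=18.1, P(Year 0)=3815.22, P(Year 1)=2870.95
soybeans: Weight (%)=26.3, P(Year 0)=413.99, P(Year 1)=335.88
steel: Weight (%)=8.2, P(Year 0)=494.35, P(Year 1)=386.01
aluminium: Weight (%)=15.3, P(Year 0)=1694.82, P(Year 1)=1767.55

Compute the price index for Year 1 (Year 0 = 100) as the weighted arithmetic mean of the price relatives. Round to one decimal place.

coal: 9.6 × (340.13/265.72) = 9.6 × 1.280032 = 12.2883
barley: 22.5 × (306.89/233.14) = 22.5 × 1.316334 = 29.6175
zinc: 18.1 × (2870.95/3815.22) = 18.1 × 0.752499 = 13.6202
soybeans: 26.3 × (335.88/413.99) = 26.3 × 0.811324 = 21.3378
steel: 8.2 × (386.01/494.35) = 8.2 × 0.780844 = 6.4029
aluminium: 15.3 × (1767.55/1694.82) = 15.3 × 1.042913 = 15.9566
Index = Σ wᵢ·(p₁ᵢ/p₀ᵢ) = 12.2883 + 29.6175 + 13.6202 + 21.3378 + 6.4029 + 15.9566 = 99.2234

99.2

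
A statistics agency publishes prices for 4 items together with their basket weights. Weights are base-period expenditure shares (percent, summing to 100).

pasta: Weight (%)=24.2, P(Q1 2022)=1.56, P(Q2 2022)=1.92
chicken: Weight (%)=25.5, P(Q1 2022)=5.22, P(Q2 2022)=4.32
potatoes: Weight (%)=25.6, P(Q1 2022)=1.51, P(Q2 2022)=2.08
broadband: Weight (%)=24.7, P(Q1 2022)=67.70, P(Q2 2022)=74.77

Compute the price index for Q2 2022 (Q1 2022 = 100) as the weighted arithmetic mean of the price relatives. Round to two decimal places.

113.43

pasta: 24.2 × (1.92/1.56) = 24.2 × 1.230769 = 29.7846
chicken: 25.5 × (4.32/5.22) = 25.5 × 0.827586 = 21.1034
potatoes: 25.6 × (2.08/1.51) = 25.6 × 1.377483 = 35.2636
broadband: 24.7 × (74.77/67.70) = 24.7 × 1.104431 = 27.2795
Index = Σ wᵢ·(p₁ᵢ/p₀ᵢ) = 29.7846 + 21.1034 + 35.2636 + 27.2795 = 113.4311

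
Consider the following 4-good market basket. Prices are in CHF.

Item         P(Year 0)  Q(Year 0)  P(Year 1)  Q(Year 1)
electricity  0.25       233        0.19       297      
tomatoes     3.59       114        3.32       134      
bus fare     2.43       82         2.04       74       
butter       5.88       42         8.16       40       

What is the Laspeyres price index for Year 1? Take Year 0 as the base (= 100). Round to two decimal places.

102.08

Laspeyres price index uses base-period quantities as weights.
ΣP(Year 1)·Q(Year 0) = 0.19×233 + 3.32×114 + 2.04×82 + 8.16×42 = 44.27 + 378.48 + 167.28 + 342.72 = 932.75
ΣP(Year 0)·Q(Year 0) = 0.25×233 + 3.59×114 + 2.43×82 + 5.88×42 = 58.25 + 409.26 + 199.26 + 246.96 = 913.73
Index = 932.75 / 913.73 × 100 = 102.0816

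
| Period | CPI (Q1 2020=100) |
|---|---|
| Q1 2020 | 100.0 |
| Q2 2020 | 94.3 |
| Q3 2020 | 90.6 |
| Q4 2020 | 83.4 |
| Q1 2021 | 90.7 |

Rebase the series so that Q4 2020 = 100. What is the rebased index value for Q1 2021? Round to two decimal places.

Rebased(Q1 2021) = 90.7 / 83.4 × 100 = 108.7530

108.75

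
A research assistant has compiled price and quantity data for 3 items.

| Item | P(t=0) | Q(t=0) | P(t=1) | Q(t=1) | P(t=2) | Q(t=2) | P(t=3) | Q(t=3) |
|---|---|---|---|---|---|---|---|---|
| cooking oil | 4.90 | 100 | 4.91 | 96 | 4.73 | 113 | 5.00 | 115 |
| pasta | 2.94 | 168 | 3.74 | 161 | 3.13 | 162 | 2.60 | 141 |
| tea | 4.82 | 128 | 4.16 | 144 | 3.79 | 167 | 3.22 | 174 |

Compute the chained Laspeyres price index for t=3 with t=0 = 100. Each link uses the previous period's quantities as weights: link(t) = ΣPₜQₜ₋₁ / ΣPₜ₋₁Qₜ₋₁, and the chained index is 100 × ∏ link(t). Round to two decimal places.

84.43

Link t=0→t=1:
ΣP(t=1)Q(t=0) = 4.91×100 + 3.74×168 + 4.16×128 = 491 + 628.32 + 532.48 = 1651.8
ΣP(t=0)Q(t=0) = 4.90×100 + 2.94×168 + 4.82×128 = 490 + 493.92 + 616.96 = 1600.88
link = 1651.8/1600.88 = 1.031808
Link t=1→t=2:
ΣP(t=2)Q(t=1) = 4.73×96 + 3.13×161 + 3.79×144 = 454.08 + 503.93 + 545.76 = 1503.77
ΣP(t=1)Q(t=1) = 4.91×96 + 3.74×161 + 4.16×144 = 471.36 + 602.14 + 599.04 = 1672.54
link = 1503.77/1672.54 = 0.899094
Link t=2→t=3:
ΣP(t=3)Q(t=2) = 5.00×113 + 2.60×162 + 3.22×167 = 565 + 421.2 + 537.74 = 1523.94
ΣP(t=2)Q(t=2) = 4.73×113 + 3.13×162 + 3.79×167 = 534.49 + 507.06 + 632.93 = 1674.48
link = 1523.94/1674.48 = 0.910097
Chained index = 100 × 1.031808 × 0.899094 × 0.910097 = 84.4290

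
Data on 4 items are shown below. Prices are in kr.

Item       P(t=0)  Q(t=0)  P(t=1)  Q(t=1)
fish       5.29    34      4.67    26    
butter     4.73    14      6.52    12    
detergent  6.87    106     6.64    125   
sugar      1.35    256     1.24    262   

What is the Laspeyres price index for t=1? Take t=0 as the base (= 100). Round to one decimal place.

96.3

Laspeyres price index uses base-period quantities as weights.
ΣP(t=1)·Q(t=0) = 4.67×34 + 6.52×14 + 6.64×106 + 1.24×256 = 158.78 + 91.28 + 703.84 + 317.44 = 1271.34
ΣP(t=0)·Q(t=0) = 5.29×34 + 4.73×14 + 6.87×106 + 1.35×256 = 179.86 + 66.22 + 728.22 + 345.6 = 1319.9
Index = 1271.34 / 1319.9 × 100 = 96.3209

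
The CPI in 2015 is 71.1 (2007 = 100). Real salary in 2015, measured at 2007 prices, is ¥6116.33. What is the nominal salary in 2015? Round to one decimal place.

4348.7

Nominal = Real × (Index/100) = 6116.33 × (71.1/100)
        = 6116.33 × 0.711 = 4348.7106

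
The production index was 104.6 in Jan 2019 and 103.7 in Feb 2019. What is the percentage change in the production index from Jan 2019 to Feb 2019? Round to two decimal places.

-0.86%

Change = (103.7 − 104.6) / 104.6 × 100
       = -0.9 / 104.6 × 100 = -0.8604%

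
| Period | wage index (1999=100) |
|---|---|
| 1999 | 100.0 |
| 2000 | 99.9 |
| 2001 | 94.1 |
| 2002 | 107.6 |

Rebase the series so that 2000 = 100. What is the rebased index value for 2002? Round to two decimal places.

107.71

Rebased(2002) = 107.6 / 99.9 × 100 = 107.7077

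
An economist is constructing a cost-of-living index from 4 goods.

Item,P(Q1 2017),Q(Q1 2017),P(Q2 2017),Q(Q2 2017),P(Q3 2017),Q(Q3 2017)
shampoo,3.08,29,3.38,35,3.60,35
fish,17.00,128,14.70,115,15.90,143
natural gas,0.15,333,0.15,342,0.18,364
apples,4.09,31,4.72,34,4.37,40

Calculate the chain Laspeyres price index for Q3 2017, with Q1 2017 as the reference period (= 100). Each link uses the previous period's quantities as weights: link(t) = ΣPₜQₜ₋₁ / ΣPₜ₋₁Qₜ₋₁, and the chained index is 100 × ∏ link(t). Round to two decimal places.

95.45

Link Q1 2017→Q2 2017:
ΣP(Q2 2017)Q(Q1 2017) = 3.38×29 + 14.70×128 + 0.15×333 + 4.72×31 = 98.02 + 1881.6 + 49.95 + 146.32 = 2175.89
ΣP(Q1 2017)Q(Q1 2017) = 3.08×29 + 17.00×128 + 0.15×333 + 4.09×31 = 89.32 + 2176 + 49.95 + 126.79 = 2442.06
link = 2175.89/2442.06 = 0.891006
Link Q2 2017→Q3 2017:
ΣP(Q3 2017)Q(Q2 2017) = 3.60×35 + 15.90×115 + 0.18×342 + 4.37×34 = 126 + 1828.5 + 61.56 + 148.58 = 2164.64
ΣP(Q2 2017)Q(Q2 2017) = 3.38×35 + 14.70×115 + 0.15×342 + 4.72×34 = 118.3 + 1690.5 + 51.3 + 160.48 = 2020.58
link = 2164.64/2020.58 = 1.071296
Chained index = 100 × 0.891006 × 1.071296 = 95.4531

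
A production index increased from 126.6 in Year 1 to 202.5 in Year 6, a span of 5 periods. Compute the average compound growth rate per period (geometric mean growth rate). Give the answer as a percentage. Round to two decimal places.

Growth factor = (202.5/126.6)^(1/5) = (1.599526)^(1/5) = 1.098495
Growth rate = 1.098495 − 1 = 0.098495 = 9.8495%

9.85%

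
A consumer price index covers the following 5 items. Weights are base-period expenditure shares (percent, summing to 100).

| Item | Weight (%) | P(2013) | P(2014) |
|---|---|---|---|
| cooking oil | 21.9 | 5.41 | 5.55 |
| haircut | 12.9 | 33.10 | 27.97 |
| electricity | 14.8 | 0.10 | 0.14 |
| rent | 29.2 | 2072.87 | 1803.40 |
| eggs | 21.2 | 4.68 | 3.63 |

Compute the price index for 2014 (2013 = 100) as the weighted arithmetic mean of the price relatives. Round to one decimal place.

cooking oil: 21.9 × (5.55/5.41) = 21.9 × 1.025878 = 22.4667
haircut: 12.9 × (27.97/33.10) = 12.9 × 0.845015 = 10.9007
electricity: 14.8 × (0.14/0.10) = 14.8 × 1.400000 = 20.7200
rent: 29.2 × (1803.40/2072.87) = 29.2 × 0.870001 = 25.4040
eggs: 21.2 × (3.63/4.68) = 21.2 × 0.775641 = 16.4436
Index = Σ wᵢ·(p₁ᵢ/p₀ᵢ) = 22.4667 + 10.9007 + 20.7200 + 25.4040 + 16.4436 = 95.9351

95.9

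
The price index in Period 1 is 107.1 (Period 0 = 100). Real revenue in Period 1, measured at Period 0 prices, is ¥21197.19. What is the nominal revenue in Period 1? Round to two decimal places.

22702.19

Nominal = Real × (Index/100) = 21197.19 × (107.1/100)
        = 21197.19 × 1.071 = 22702.1905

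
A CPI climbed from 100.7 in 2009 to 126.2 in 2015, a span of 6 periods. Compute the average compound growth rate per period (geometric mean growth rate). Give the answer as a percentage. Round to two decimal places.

Growth factor = (126.2/100.7)^(1/6) = (1.253227)^(1/6) = 1.038337
Growth rate = 1.038337 − 1 = 0.038337 = 3.8337%

3.83%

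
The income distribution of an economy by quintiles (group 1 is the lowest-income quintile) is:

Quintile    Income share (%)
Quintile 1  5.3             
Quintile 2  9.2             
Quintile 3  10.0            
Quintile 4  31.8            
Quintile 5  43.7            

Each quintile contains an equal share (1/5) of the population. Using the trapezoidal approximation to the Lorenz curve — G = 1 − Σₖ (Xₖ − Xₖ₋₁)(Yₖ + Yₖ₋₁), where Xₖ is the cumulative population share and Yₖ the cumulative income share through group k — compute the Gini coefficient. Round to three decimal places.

Cumulative income shares Yₖ: 0.0530, 0.1450, 0.2450, 0.5630, 1.0000
Σ (Xₖ−Xₖ₋₁)(Yₖ+Yₖ₋₁) = (1/5)(0.0530+0.0000) + (1/5)(0.1450+0.0530) + (1/5)(0.2450+0.1450) + (1/5)(0.5630+0.2450) + (1/5)(1.0000+0.5630)
  = 0.0106 + 0.0396 + 0.0780 + 0.1616 + 0.3126 = 0.6024
G = 1 − 0.6024 = 0.3976

0.398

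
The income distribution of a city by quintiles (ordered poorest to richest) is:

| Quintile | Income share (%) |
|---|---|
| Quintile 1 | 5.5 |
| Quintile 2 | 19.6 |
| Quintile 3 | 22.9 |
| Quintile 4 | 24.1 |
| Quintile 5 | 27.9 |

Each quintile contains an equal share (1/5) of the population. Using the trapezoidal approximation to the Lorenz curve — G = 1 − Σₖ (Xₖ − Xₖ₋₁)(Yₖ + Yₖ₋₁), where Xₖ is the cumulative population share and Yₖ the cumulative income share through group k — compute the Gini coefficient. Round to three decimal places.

Cumulative income shares Yₖ: 0.0550, 0.2510, 0.4800, 0.7210, 1.0000
Σ (Xₖ−Xₖ₋₁)(Yₖ+Yₖ₋₁) = (1/5)(0.0550+0.0000) + (1/5)(0.2510+0.0550) + (1/5)(0.4800+0.2510) + (1/5)(0.7210+0.4800) + (1/5)(1.0000+0.7210)
  = 0.0110 + 0.0612 + 0.1462 + 0.2402 + 0.3442 = 0.8028
G = 1 − 0.8028 = 0.1972

0.197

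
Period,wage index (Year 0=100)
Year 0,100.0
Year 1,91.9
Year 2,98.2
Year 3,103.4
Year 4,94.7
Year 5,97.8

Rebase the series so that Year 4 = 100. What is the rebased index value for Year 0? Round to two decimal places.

105.60

Rebased(Year 0) = 100.0 / 94.7 × 100 = 105.5966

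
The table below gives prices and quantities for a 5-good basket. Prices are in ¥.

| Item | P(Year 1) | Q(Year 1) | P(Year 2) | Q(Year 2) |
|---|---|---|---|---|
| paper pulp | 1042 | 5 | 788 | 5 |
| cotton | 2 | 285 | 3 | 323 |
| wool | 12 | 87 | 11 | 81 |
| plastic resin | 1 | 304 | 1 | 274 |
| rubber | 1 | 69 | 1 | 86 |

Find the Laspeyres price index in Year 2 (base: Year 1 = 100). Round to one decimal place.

Laspeyres price index uses base-period quantities as weights.
ΣP(Year 2)·Q(Year 1) = 788×5 + 3×285 + 11×87 + 1×304 + 1×69 = 3940 + 855 + 957 + 304 + 69 = 6125
ΣP(Year 1)·Q(Year 1) = 1042×5 + 2×285 + 12×87 + 1×304 + 1×69 = 5210 + 570 + 1044 + 304 + 69 = 7197
Index = 6125 / 7197 × 100 = 85.1049

85.1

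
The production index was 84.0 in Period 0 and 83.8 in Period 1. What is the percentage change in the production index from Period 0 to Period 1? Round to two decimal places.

-0.24%

Change = (83.8 − 84.0) / 84.0 × 100
       = -0.2 / 84.0 × 100 = -0.2381%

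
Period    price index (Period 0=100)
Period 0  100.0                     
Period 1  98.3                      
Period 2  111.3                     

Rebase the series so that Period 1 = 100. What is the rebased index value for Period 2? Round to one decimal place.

113.2

Rebased(Period 2) = 111.3 / 98.3 × 100 = 113.2248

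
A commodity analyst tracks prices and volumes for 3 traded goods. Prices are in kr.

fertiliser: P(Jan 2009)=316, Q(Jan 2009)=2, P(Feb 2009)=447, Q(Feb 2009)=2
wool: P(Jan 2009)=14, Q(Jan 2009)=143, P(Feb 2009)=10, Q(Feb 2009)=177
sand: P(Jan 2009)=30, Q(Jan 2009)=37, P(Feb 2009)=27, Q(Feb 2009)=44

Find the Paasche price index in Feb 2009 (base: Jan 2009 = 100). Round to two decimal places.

86.95

Paasche price index uses current-period quantities as weights.
ΣP(Feb 2009)·Q(Feb 2009) = 447×2 + 10×177 + 27×44 = 894 + 1770 + 1188 = 3852
ΣP(Jan 2009)·Q(Feb 2009) = 316×2 + 14×177 + 30×44 = 632 + 2478 + 1320 = 4430
Index = 3852 / 4430 × 100 = 86.9526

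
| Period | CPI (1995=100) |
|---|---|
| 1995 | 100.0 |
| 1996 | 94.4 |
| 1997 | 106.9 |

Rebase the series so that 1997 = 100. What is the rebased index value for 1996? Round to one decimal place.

88.3

Rebased(1996) = 94.4 / 106.9 × 100 = 88.3068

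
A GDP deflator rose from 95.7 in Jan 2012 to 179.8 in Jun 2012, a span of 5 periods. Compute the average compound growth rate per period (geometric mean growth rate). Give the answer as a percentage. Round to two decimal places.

Growth factor = (179.8/95.7)^(1/5) = (1.878788)^(1/5) = 1.134424
Growth rate = 1.134424 − 1 = 0.134424 = 13.4424%

13.44%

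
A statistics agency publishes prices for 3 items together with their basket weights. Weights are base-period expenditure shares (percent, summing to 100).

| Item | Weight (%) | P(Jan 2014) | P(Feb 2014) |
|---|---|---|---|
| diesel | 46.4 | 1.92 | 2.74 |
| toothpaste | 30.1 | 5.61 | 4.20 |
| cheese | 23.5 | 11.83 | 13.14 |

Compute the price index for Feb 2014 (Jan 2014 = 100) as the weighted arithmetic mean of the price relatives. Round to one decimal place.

diesel: 46.4 × (2.74/1.92) = 46.4 × 1.427083 = 66.2167
toothpaste: 30.1 × (4.20/5.61) = 30.1 × 0.748663 = 22.5348
cheese: 23.5 × (13.14/11.83) = 23.5 × 1.110735 = 26.1023
Index = Σ wᵢ·(p₁ᵢ/p₀ᵢ) = 66.2167 + 22.5348 + 26.1023 = 114.8537

114.9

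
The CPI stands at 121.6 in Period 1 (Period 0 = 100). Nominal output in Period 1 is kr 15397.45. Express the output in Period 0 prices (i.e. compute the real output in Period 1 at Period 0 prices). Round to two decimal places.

Real = Nominal ÷ (Index/100) = 15397.45 ÷ (121.6/100)
     = 15397.45 ÷ 1.216 = 12662.3766

12662.38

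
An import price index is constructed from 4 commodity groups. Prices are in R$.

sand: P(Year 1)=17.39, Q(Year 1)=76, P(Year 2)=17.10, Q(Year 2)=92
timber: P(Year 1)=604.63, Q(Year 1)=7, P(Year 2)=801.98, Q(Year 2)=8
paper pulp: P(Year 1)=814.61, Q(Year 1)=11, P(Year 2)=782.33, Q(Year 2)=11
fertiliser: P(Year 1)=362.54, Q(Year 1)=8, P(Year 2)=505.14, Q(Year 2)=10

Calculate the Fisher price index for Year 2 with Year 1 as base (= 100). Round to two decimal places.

113.05

Laspeyres component (base-period weights):
ΣP(Year 2)Q(Year 1) = 17.10×76 + 801.98×7 + 782.33×11 + 505.14×8 = 1299.6 + 5613.86 + 8605.63 + 4041.12 = 19560.21
ΣP(Year 1)Q(Year 1) = 17.39×76 + 604.63×7 + 814.61×11 + 362.54×8 = 1321.64 + 4232.41 + 8960.71 + 2900.32 = 17415.08
L = 19560.21 / 17415.08 × 100 = 112.3177
Paasche component (current-period weights):
ΣP(Year 2)Q(Year 2) = 17.10×92 + 801.98×8 + 782.33×11 + 505.14×10 = 1573.2 + 6415.84 + 8605.63 + 5051.4 = 21646.07
ΣP(Year 1)Q(Year 2) = 17.39×92 + 604.63×8 + 814.61×11 + 362.54×10 = 1599.88 + 4837.04 + 8960.71 + 3625.4 = 19023.03
P = 21646.07 / 19023.03 × 100 = 113.7888
Fisher = √(L × P) = √(112.3177 × 113.7888) = 113.0508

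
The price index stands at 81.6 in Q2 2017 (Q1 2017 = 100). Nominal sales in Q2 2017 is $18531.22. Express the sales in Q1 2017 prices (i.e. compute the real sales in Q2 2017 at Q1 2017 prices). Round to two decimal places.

22709.83

Real = Nominal ÷ (Index/100) = 18531.22 ÷ (81.6/100)
     = 18531.22 ÷ 0.816 = 22709.8284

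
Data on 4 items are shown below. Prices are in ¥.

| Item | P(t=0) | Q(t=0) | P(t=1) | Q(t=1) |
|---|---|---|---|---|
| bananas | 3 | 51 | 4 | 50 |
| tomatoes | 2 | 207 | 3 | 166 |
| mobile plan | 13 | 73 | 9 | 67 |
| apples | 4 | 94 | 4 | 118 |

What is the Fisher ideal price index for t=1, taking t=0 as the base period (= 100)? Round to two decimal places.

Laspeyres component (base-period weights):
ΣP(t=1)Q(t=0) = 4×51 + 3×207 + 9×73 + 4×94 = 204 + 621 + 657 + 376 = 1858
ΣP(t=0)Q(t=0) = 3×51 + 2×207 + 13×73 + 4×94 = 153 + 414 + 949 + 376 = 1892
L = 1858 / 1892 × 100 = 98.2030
Paasche component (current-period weights):
ΣP(t=1)Q(t=1) = 4×50 + 3×166 + 9×67 + 4×118 = 200 + 498 + 603 + 472 = 1773
ΣP(t=0)Q(t=1) = 3×50 + 2×166 + 13×67 + 4×118 = 150 + 332 + 871 + 472 = 1825
P = 1773 / 1825 × 100 = 97.1507
Fisher = √(L × P) = √(98.2030 × 97.1507) = 97.6754

97.68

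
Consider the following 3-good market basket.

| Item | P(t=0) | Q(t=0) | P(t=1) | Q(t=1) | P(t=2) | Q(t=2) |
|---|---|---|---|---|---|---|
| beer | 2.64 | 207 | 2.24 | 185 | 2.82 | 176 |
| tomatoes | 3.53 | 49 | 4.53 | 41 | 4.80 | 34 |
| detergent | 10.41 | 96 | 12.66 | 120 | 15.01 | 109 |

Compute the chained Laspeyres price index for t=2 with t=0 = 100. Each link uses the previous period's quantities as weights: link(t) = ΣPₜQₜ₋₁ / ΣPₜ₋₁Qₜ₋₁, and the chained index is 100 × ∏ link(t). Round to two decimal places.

Link t=0→t=1:
ΣP(t=1)Q(t=0) = 2.24×207 + 4.53×49 + 12.66×96 = 463.68 + 221.97 + 1215.36 = 1901.01
ΣP(t=0)Q(t=0) = 2.64×207 + 3.53×49 + 10.41×96 = 546.48 + 172.97 + 999.36 = 1718.81
link = 1901.01/1718.81 = 1.106004
Link t=1→t=2:
ΣP(t=2)Q(t=1) = 2.82×185 + 4.80×41 + 15.01×120 = 521.7 + 196.8 + 1801.2 = 2519.7
ΣP(t=1)Q(t=1) = 2.24×185 + 4.53×41 + 12.66×120 = 414.4 + 185.73 + 1519.2 = 2119.33
link = 2519.7/2119.33 = 1.188913
Chained index = 100 × 1.106004 × 1.188913 = 131.4943

131.49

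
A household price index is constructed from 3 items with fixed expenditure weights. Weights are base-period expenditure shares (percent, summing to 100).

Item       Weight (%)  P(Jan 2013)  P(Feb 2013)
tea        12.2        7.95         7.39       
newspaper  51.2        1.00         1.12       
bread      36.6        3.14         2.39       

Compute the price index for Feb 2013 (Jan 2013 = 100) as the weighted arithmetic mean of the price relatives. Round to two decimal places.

96.54

tea: 12.2 × (7.39/7.95) = 12.2 × 0.929560 = 11.3406
newspaper: 51.2 × (1.12/1.00) = 51.2 × 1.120000 = 57.3440
bread: 36.6 × (2.39/3.14) = 36.6 × 0.761146 = 27.8580
Index = Σ wᵢ·(p₁ᵢ/p₀ᵢ) = 11.3406 + 57.3440 + 27.8580 = 96.5426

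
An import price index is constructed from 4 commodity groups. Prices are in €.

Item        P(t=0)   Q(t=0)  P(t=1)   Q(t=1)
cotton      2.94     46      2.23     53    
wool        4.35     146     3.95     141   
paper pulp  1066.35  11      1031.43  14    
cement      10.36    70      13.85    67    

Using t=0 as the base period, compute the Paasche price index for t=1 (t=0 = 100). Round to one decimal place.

97.9

Paasche price index uses current-period quantities as weights.
ΣP(t=1)·Q(t=1) = 2.23×53 + 3.95×141 + 1031.43×14 + 13.85×67 = 118.19 + 556.95 + 14440.02 + 927.95 = 16043.11
ΣP(t=0)·Q(t=1) = 2.94×53 + 4.35×141 + 1066.35×14 + 10.36×67 = 155.82 + 613.35 + 14928.9 + 694.12 = 16392.19
Index = 16043.11 / 16392.19 × 100 = 97.8704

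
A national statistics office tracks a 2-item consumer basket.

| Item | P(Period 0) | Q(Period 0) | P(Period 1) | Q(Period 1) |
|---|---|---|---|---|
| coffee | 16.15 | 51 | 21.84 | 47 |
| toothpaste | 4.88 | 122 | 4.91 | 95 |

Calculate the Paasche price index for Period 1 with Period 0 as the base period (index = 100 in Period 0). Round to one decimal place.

122.1

Paasche price index uses current-period quantities as weights.
ΣP(Period 1)·Q(Period 1) = 21.84×47 + 4.91×95 = 1026.48 + 466.45 = 1492.93
ΣP(Period 0)·Q(Period 1) = 16.15×47 + 4.88×95 = 759.05 + 463.6 = 1222.65
Index = 1492.93 / 1222.65 × 100 = 122.1061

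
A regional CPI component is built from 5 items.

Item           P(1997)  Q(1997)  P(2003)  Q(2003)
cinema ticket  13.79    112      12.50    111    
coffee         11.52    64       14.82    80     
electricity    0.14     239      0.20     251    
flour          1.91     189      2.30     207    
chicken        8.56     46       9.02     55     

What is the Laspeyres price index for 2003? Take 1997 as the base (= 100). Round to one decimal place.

Laspeyres price index uses base-period quantities as weights.
ΣP(2003)·Q(1997) = 12.50×112 + 14.82×64 + 0.20×239 + 2.30×189 + 9.02×46 = 1400 + 948.48 + 47.8 + 434.7 + 414.92 = 3245.9
ΣP(1997)·Q(1997) = 13.79×112 + 11.52×64 + 0.14×239 + 1.91×189 + 8.56×46 = 1544.48 + 737.28 + 33.46 + 360.99 + 393.76 = 3069.97
Index = 3245.9 / 3069.97 × 100 = 105.7307

105.7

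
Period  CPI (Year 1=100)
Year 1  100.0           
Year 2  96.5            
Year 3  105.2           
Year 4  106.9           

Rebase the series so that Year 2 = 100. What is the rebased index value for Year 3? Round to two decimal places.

Rebased(Year 3) = 105.2 / 96.5 × 100 = 109.0155

109.02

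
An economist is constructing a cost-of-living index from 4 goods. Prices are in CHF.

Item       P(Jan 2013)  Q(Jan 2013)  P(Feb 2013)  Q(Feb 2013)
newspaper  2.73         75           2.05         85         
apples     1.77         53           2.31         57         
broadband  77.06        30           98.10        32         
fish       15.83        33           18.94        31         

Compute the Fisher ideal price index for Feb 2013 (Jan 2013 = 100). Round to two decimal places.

Laspeyres component (base-period weights):
ΣP(Feb 2013)Q(Jan 2013) = 2.05×75 + 2.31×53 + 98.10×30 + 18.94×33 = 153.75 + 122.43 + 2943 + 625.02 = 3844.2
ΣP(Jan 2013)Q(Jan 2013) = 2.73×75 + 1.77×53 + 77.06×30 + 15.83×33 = 204.75 + 93.81 + 2311.8 + 522.39 = 3132.75
L = 3844.2 / 3132.75 × 100 = 122.7101
Paasche component (current-period weights):
ΣP(Feb 2013)Q(Feb 2013) = 2.05×85 + 2.31×57 + 98.10×32 + 18.94×31 = 174.25 + 131.67 + 3139.2 + 587.14 = 4032.26
ΣP(Jan 2013)Q(Feb 2013) = 2.73×85 + 1.77×57 + 77.06×32 + 15.83×31 = 232.05 + 100.89 + 2465.92 + 490.73 = 3289.59
P = 4032.26 / 3289.59 × 100 = 122.5764
Fisher = √(L × P) = √(122.7101 × 122.5764) = 122.6432

122.64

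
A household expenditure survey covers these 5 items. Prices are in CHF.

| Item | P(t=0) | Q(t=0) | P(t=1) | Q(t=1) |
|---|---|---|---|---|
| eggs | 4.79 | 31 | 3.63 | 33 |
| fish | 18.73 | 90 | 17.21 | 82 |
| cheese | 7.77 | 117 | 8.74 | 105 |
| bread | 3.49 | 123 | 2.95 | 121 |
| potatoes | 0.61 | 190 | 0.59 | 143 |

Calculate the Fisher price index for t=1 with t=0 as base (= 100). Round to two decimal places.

Laspeyres component (base-period weights):
ΣP(t=1)Q(t=0) = 3.63×31 + 17.21×90 + 8.74×117 + 2.95×123 + 0.59×190 = 112.53 + 1548.9 + 1022.58 + 362.85 + 112.1 = 3158.96
ΣP(t=0)Q(t=0) = 4.79×31 + 18.73×90 + 7.77×117 + 3.49×123 + 0.61×190 = 148.49 + 1685.7 + 909.09 + 429.27 + 115.9 = 3288.45
L = 3158.96 / 3288.45 × 100 = 96.0623
Paasche component (current-period weights):
ΣP(t=1)Q(t=1) = 3.63×33 + 17.21×82 + 8.74×105 + 2.95×121 + 0.59×143 = 119.79 + 1411.22 + 917.7 + 356.95 + 84.37 = 2890.03
ΣP(t=0)Q(t=1) = 4.79×33 + 18.73×82 + 7.77×105 + 3.49×121 + 0.61×143 = 158.07 + 1535.86 + 815.85 + 422.29 + 87.23 = 3019.3
P = 2890.03 / 3019.3 × 100 = 95.7185
Fisher = √(L × P) = √(96.0623 × 95.7185) = 95.8903

95.89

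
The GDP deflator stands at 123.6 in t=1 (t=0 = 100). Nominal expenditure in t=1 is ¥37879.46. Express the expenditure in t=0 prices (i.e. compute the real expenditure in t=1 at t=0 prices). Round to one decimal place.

Real = Nominal ÷ (Index/100) = 37879.46 ÷ (123.6/100)
     = 37879.46 ÷ 1.236 = 30646.8123

30646.8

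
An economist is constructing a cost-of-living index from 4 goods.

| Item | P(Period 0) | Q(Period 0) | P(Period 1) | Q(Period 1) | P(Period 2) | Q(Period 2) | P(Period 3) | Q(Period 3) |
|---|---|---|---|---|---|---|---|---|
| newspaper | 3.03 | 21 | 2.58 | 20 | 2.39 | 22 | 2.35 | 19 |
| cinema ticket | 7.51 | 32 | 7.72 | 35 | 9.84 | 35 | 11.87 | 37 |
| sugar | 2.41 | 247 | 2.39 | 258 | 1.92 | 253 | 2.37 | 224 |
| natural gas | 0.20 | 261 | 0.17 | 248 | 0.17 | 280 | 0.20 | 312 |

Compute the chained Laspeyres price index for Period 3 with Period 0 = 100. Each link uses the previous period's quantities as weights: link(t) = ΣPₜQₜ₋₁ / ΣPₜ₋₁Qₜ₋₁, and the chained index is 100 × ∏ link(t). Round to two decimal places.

112.56

Link Period 0→Period 1:
ΣP(Period 1)Q(Period 0) = 2.58×21 + 7.72×32 + 2.39×247 + 0.17×261 = 54.18 + 247.04 + 590.33 + 44.37 = 935.92
ΣP(Period 0)Q(Period 0) = 3.03×21 + 7.51×32 + 2.41×247 + 0.20×261 = 63.63 + 240.32 + 595.27 + 52.2 = 951.42
link = 935.92/951.42 = 0.983709
Link Period 1→Period 2:
ΣP(Period 2)Q(Period 1) = 2.39×20 + 9.84×35 + 1.92×258 + 0.17×248 = 47.8 + 344.4 + 495.36 + 42.16 = 929.72
ΣP(Period 1)Q(Period 1) = 2.58×20 + 7.72×35 + 2.39×258 + 0.17×248 = 51.6 + 270.2 + 616.62 + 42.16 = 980.58
link = 929.72/980.58 = 0.948133
Link Period 2→Period 3:
ΣP(Period 3)Q(Period 2) = 2.35×22 + 11.87×35 + 2.37×253 + 0.20×280 = 51.7 + 415.45 + 599.61 + 56 = 1122.76
ΣP(Period 2)Q(Period 2) = 2.39×22 + 9.84×35 + 1.92×253 + 0.17×280 = 52.58 + 344.4 + 485.76 + 47.6 = 930.34
link = 1122.76/930.34 = 1.206828
Chained index = 100 × 0.983709 × 0.948133 × 1.206828 = 112.5592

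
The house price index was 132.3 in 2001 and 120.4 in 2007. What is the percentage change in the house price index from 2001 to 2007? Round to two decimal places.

Change = (120.4 − 132.3) / 132.3 × 100
       = -11.9 / 132.3 × 100 = -8.9947%

-8.99%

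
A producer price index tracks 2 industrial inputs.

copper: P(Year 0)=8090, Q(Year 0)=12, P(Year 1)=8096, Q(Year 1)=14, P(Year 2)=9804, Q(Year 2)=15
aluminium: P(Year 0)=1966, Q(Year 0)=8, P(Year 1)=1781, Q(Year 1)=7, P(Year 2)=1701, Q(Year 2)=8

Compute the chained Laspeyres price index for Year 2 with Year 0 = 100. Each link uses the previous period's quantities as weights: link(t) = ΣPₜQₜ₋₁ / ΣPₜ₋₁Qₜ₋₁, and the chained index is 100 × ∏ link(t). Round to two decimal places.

Link Year 0→Year 1:
ΣP(Year 1)Q(Year 0) = 8096×12 + 1781×8 = 97152 + 14248 = 111400
ΣP(Year 0)Q(Year 0) = 8090×12 + 1966×8 = 97080 + 15728 = 112808
link = 111400/112808 = 0.987519
Link Year 1→Year 2:
ΣP(Year 2)Q(Year 1) = 9804×14 + 1701×7 = 137256 + 11907 = 149163
ΣP(Year 1)Q(Year 1) = 8096×14 + 1781×7 = 113344 + 12467 = 125811
link = 149163/125811 = 1.185612
Chained index = 100 × 0.987519 × 1.185612 = 117.0814

117.08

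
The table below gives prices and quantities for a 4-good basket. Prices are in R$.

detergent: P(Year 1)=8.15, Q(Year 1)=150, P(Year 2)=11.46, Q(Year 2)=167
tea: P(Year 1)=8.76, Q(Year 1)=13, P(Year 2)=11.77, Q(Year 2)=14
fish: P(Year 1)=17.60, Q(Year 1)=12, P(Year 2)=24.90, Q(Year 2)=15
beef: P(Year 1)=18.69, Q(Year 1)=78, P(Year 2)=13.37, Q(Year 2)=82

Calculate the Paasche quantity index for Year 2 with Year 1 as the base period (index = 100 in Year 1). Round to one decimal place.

110.4

Paasche quantity index uses current-period prices as weights.
ΣP(Year 2)·Q(Year 2) = 11.46×167 + 11.77×14 + 24.90×15 + 13.37×82 = 1913.82 + 164.78 + 373.5 + 1096.34 = 3548.44
ΣP(Year 2)·Q(Year 1) = 11.46×150 + 11.77×13 + 24.90×12 + 13.37×78 = 1719 + 153.01 + 298.8 + 1042.86 = 3213.67
Index = 3548.44 / 3213.67 × 100 = 110.4171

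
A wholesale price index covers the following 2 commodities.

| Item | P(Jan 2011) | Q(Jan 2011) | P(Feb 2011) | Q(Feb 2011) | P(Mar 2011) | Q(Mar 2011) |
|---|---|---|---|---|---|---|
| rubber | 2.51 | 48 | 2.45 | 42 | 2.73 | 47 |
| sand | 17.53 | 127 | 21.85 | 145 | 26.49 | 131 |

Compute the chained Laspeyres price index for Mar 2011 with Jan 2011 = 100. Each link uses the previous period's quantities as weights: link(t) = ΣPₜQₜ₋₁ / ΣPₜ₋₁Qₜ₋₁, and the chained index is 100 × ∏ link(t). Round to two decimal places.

Link Jan 2011→Feb 2011:
ΣP(Feb 2011)Q(Jan 2011) = 2.45×48 + 21.85×127 = 117.6 + 2774.95 = 2892.55
ΣP(Jan 2011)Q(Jan 2011) = 2.51×48 + 17.53×127 = 120.48 + 2226.31 = 2346.79
link = 2892.55/2346.79 = 1.232556
Link Feb 2011→Mar 2011:
ΣP(Mar 2011)Q(Feb 2011) = 2.73×42 + 26.49×145 = 114.66 + 3841.05 = 3955.71
ΣP(Feb 2011)Q(Feb 2011) = 2.45×42 + 21.85×145 = 102.9 + 3168.25 = 3271.15
link = 3955.71/3271.15 = 1.209272
Chained index = 100 × 1.232556 × 1.209272 = 149.0495

149.05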